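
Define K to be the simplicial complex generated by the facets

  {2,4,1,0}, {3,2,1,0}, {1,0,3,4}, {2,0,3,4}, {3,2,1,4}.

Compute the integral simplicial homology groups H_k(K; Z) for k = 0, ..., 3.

H_0 = Z,  H_1 = 0,  H_2 = 0,  H_3 = Z.

Order the vertices as 0 < 1 < 2 < 3 < 4. Listing each simplex with vertices in this order, K has dimension 3 with simplices:

  0-simplices (5): [0], [1], [2], [3], [4]
  1-simplices (10): [0,1], [0,2], [0,3], [0,4], [1,2], [1,3], [1,4], [2,3], [2,4], [3,4]
  2-simplices (10): [0,1,2], [0,1,3], [0,1,4], [0,2,3], [0,2,4], [0,3,4], [1,2,3], [1,2,4], [1,3,4], [2,3,4]
  3-simplices (5): [0,1,2,3], [0,1,2,4], [0,1,3,4], [0,2,3,4], [1,2,3,4]

Hence C_0 ≅ Z^5, C_1 ≅ Z^10, C_2 ≅ Z^10, C_3 ≅ Z^5.

∂_1: C_1 → C_0 maps an edge to its endpoints' difference, ∂[p,q] = q − p. For instance
  ∂[0,3] = [3] − [0].
As a 5×10 matrix over Z this has rank 4, with invariant factors (1,1,1,1).

Boundary ∂_2: C_2 → C_1 maps a triangle to the signed sum of its edges. For instance
  ∂[0,1,3] = [1,3] − [0,3] + [0,1],
  ∂[1,2,3] = [2,3] − [1,3] + [1,2].
This gives a 10×10 integer matrix of rank 6; reducing to Smith normal form yields diagonal entries (1,1,1,1,1,1).

∂_3: C_3 → C_2 sends each 3-simplex σ to the alternating sum Σ_i (−1)^i (σ with its i-th vertex removed). For instance
  ∂[0,1,2,3] = [1,2,3] − [0,2,3] + [0,1,3] − [0,1,2],
  ∂[0,1,2,4] = [1,2,4] − [0,2,4] + [0,1,4] − [0,1,2].
This gives a 10×5 integer matrix of rank 4; reducing to Smith normal form yields diagonal entries (1,1,1,1).

Reading off H_k = ker ∂_k / im ∂_{k+1}:

  H_0: rank C_0 − rank ∂_1 = 5 − 4 = 1, and the invariant factors of ∂_1 are all 1, so H_0 ≅ Z.
  H_1: rank ker ∂_1 − rank ∂_2 = (10 − 4) − 6 = 0, and the invariant factors of ∂_2 are all 1, so H_1 ≅ 0.
  H_2: rank ker ∂_2 − rank ∂_3 = (10 − 6) − 4 = 0, and the invariant factors of ∂_3 are all 1, so H_2 ≅ 0.
  H_3: rank ker ∂_3 − rank ∂_4 = (5 − 4) − 0 = 1, and there is no ∂_4, so H_3 ≅ Z.

(K is a triangulation of the 3-sphere S^3.)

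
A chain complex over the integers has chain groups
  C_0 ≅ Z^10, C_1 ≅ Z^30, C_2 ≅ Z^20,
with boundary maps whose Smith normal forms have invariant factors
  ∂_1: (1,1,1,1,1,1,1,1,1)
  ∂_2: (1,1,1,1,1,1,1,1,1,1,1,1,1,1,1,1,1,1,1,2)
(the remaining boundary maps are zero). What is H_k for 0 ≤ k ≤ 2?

H_0 ≅ Z,  H_1 ≅ Z ⊕ Z/2,  H_2 = 0.

H_0: b_0 = 10 − 0 − 9 = 1; torsion from ∂_1 factors > 1: none. So H_0 ≅ Z.
H_1: b_1 = 30 − 9 − 20 = 1; torsion from ∂_2 factors > 1: [2]. So H_1 ≅ Z ⊕ Z/2.
H_2: b_2 = 20 − 20 − 0 = 0; torsion from ∂_3 factors > 1: none. So H_2 ≅ 0.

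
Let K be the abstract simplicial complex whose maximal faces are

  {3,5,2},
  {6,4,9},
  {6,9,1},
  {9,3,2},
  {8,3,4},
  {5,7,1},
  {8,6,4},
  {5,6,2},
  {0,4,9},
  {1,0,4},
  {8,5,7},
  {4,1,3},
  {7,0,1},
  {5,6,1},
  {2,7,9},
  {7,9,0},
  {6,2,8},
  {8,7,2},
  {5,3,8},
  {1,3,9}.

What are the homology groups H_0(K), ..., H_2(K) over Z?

H_0 = Z,  H_1 = Z ⊕ Z/2,  H_2 = 0.

Take the total order 0 < 1 < 2 < 3 < 4 < 5 < 6 < 7 < 8 < 9 on the vertex set. Then K (dimension 2) consists of the simplices:

  0-simplices (10): [0], [1], [2], [3], [4], [5], [6], [7], [8], [9]
  1-simplices (30): (30 of them)
  2-simplices (20): (20 of them)

Hence C_0 ≅ Z^10, C_1 ≅ Z^30, C_2 ≅ Z^20.

Boundary ∂_1: C_1 → C_0 sends each edge [p,q] (with p < q) to q − p.
The 10×30 boundary matrix has rank 9 and Smith normal form diag(1,1,1,1,1,1,1,1,1).

∂_2: C_2 → C_1 sends each 2-simplex [p,q,r] to [q,r] − [p,r] + [p,q]. For instance
  ∂[2,3,9] = [3,9] − [2,9] + [2,3],
  ∂[0,7,9] = [7,9] − [0,9] + [0,7].
This gives a 30×20 integer matrix of rank 20; reducing to Smith normal form yields diagonal entries (1,1,1,1,1,1,1,1,1,1,1,1,1,1,1,1,1,1,1,2).

Computing H_k = (kernel of ∂_k) / (image of ∂_{k+1}):

  H_0: rank C_0 − rank ∂_1 = 10 − 9 = 1, and the invariant factors of ∂_1 are all 1, so H_0 ≅ Z.
  H_1: rank ker ∂_1 − rank ∂_2 = (30 − 9) − 20 = 1, and ∂_2 has invariant factor 2 > 1, so H_1 ≅ Z ⊕ Z/2.
  H_2: rank ker ∂_2 − rank ∂_3 = (20 − 20) − 0 = 0, and there is no ∂_3, so H_2 ≅ 0.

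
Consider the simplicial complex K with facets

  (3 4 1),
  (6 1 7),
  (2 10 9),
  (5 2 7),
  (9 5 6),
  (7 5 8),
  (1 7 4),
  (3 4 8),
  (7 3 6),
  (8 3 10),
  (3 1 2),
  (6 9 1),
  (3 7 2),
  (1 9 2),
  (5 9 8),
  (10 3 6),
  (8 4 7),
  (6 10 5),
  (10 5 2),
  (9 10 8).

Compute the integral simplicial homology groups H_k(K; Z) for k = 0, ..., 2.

H_0 = Z,  H_1 = Z ⊕ Z/2,  H_2 = 0.

Take the total order 1 < 2 < 3 < 4 < 5 < 6 < 7 < 8 < 9 < 10 on the vertex set. Then K (dimension 2) consists of the simplices:

  0-simplices (10): [1], [2], [3], [4], [5], [6], [7], [8], [9], [10]
  1-simplices (30): (30 of them)
  2-simplices (20): (20 of them)

so the chain groups are C_0 ≅ Z^10, C_1 ≅ Z^30, C_2 ≅ Z^20.

∂_1: C_1 → C_0 is given by ∂[p,q] = [q] − [p].
As a 10×30 matrix over Z this has rank 9, with invariant factors (1,1,1,1,1,1,1,1,1).

Boundary ∂_2: C_2 → C_1 maps a triangle to the signed sum of its edges. For instance
  ∂[1,6,7] = [6,7] − [1,7] + [1,6],
  ∂[2,9,10] = [9,10] − [2,10] + [2,9].
The resulting 30×20 matrix has rank 20, and its Smith normal form has invariant factors (1,1,1,1,1,1,1,1,1,1,1,1,1,1,1,1,1,1,1,2).

From H_k ≅ ker(∂_k) / im(∂_{k+1}) we obtain:

  H_0: rank C_0 − rank ∂_1 = 10 − 9 = 1, and the invariant factors of ∂_1 are all 1, so H_0 = Z.
  H_1: rank ker ∂_1 − rank ∂_2 = (30 − 9) − 20 = 1, and ∂_2 has invariant factor 2 > 1, so H_1 = Z ⊕ Z/2.
  H_2: rank ker ∂_2 − rank ∂_3 = (20 − 20) − 0 = 0, and there is no ∂_3, so H_2 = 0.

As a check, the Euler characteristic is 10 − 30 + 20 = 0, which agrees with 1 − 1 + 0 = 0.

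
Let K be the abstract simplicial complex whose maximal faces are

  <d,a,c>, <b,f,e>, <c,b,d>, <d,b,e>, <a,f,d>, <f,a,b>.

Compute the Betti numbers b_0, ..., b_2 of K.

b_0 = 1, b_1 = 1, b_2 = 0.

Order the vertices as a < b < c < d < e < f. Listing each simplex with vertices in this order, K has dimension 2 with simplices:

  0-simplices (6): a, b, c, d, e, f
  1-simplices (12): ab, ac, ad, af, bc, bd, be, bf, cd, de, df, ef
  2-simplices (6): abf, acd, adf, bcd, bde, bef

Hence C_0 ≅ Z^6, C_1 ≅ Z^12, C_2 ≅ Z^6.

∂_1: C_1 → C_0 sends each edge [p,q] (with p < q) to q − p. For instance
  ∂df = f − d.
As a 6×12 matrix over Z this has rank 5, with invariant factors (1,1,1,1,1).

Boundary ∂_2: C_2 → C_1 maps a triangle to the signed sum of its edges. For instance
  ∂adf = df − af + ad,
  ∂bde = de − be + bd.
The 12×6 boundary matrix has rank 6 and Smith normal form diag(1,1,1,1,1,1).

Computing H_k = (kernel of ∂_k) / (image of ∂_{k+1}):

  H_0: rank C_0 − rank ∂_1 = 6 − 5 = 1, and the invariant factors of ∂_1 are all 1, so H_0 ≅ Z.
  H_1: rank ker ∂_1 − rank ∂_2 = (12 − 5) − 6 = 1, and the invariant factors of ∂_2 are all 1, so H_1 ≅ Z.
  H_2: rank ker ∂_2 − rank ∂_3 = (6 − 6) − 0 = 0, and there is no ∂_3, so H_2 ≅ 0.

Hence the Betti numbers are b_0 = 1, b_1 = 1, b_2 = 0.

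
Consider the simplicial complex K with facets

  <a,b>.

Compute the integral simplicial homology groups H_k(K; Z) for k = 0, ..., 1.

H_0 ≅ Z,  H_1 = 0.

Take the total order a < b on the vertex set. Then K (dimension 1) consists of the simplices:

  0-simplices (2): a, b
  1-simplices (1): ab

Hence C_0 ≅ Z^2, C_1 ≅ Z^1.

Boundary ∂_1: C_1 → C_0 sends each edge [p,q] (with p < q) to q − p. For instance
  ∂ab = b − a.
This gives a 2×1 integer matrix of rank 1; reducing to Smith normal form yields diagonal entries (1).

Reading off H_k = ker ∂_k / im ∂_{k+1}:

  H_0: rank C_0 − rank ∂_1 = 2 − 1 = 1, and the invariant factors of ∂_1 are all 1, so H_0 = Z.
  H_1: rank ker ∂_1 − rank ∂_2 = (1 − 1) − 0 = 0, and there is no ∂_2, so H_1 = 0.

As a check, the Euler characteristic is 2 − 1 = 1, which agrees with 1 − 0 = 1.
(K is a triangulation of the 1-simplex.)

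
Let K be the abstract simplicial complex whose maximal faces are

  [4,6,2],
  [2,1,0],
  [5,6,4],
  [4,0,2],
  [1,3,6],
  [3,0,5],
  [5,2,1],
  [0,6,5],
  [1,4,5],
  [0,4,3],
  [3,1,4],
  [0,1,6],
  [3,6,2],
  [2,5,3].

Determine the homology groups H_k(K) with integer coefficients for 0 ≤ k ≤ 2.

Fix the vertex order 0 < 1 < 2 < 3 < 4 < 5 < 6 and write every simplex with vertices in increasing order. Then dim K = 2 and the simplices of K are:

  0-simplices (7): [0], [1], [2], [3], [4], [5], [6]
  1-simplices (21): [0,1], [0,2], [0,3], [0,4], [0,5], [0,6], [1,2], [1,3], [1,4], [1,5], [1,6], [2,3], [2,4], [2,5], [2,6], [3,4], [3,5], [3,6], [4,5], [4,6], [5,6]
  2-simplices (14): [0,1,2], [0,1,6], [0,2,4], [0,3,4], [0,3,5], [0,5,6], [1,2,5], [1,3,4], [1,3,6], [1,4,5], [2,3,5], [2,3,6], [2,4,6], [4,5,6]

so the chain groups are C_0 ≅ Z^7, C_1 ≅ Z^21, C_2 ≅ Z^14.

∂_1: C_1 → C_0 sends each edge [p,q] (with p < q) to q − p. For instance
  ∂[0,2] = [2] − [0].
This gives a 7×21 integer matrix of rank 6; reducing to Smith normal form yields diagonal entries (1,1,1,1,1,1).

Boundary ∂_2: C_2 → C_1 acts by ∂[p,q,r] = [q,r] − [p,r] + [p,q]. For instance
  ∂[0,2,4] = [2,4] − [0,4] + [0,2],
  ∂[0,3,4] = [3,4] − [0,4] + [0,3].
This gives a 21×14 integer matrix of rank 13; reducing to Smith normal form yields diagonal entries (1,1,1,1,1,1,1,1,1,1,1,1,1).

Now H_k = ker ∂_k / im ∂_{k+1}, so:

  H_0: rank C_0 − rank ∂_1 = 7 − 6 = 1, and the invariant factors of ∂_1 are all 1, so H_0 = Z.
  H_1: rank ker ∂_1 − rank ∂_2 = (21 − 6) − 13 = 2, and the invariant factors of ∂_2 are all 1, so H_1 = Z^2.
  H_2: rank ker ∂_2 − rank ∂_3 = (14 − 13) − 0 = 1, and there is no ∂_3, so H_2 = Z.

As a check, the Euler characteristic is 7 − 21 + 14 = 0, which agrees with 1 − 2 + 1 = 0.
(K is a triangulation of the torus T^2.)

H_0 ≅ Z,  H_1 ≅ Z^2,  H_2 ≅ Z.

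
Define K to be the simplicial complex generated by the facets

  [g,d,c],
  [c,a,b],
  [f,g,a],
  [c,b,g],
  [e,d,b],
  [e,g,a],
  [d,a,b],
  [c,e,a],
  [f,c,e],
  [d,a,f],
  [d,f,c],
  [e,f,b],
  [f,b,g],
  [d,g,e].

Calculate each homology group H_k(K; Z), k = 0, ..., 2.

H_0 = Z,  H_1 = Z^2,  H_2 = Z.

Order the vertices as a < b < c < d < e < f < g. Listing each simplex with vertices in this order, K has dimension 2 with simplices:

  0-simplices (7): a, b, c, d, e, f, g
  1-simplices (21): ab, ac, ad, ae, af, ag, bc, bd, be, bf, bg, cd, ce, cf, cg, de, df, dg, ef, eg, fg
  2-simplices (14): abc, abd, ace, adf, aeg, afg, bcg, bde, bef, bfg, cdf, cdg, cef, deg

giving chain groups C_0 ≅ Z^7, C_1 ≅ Z^21, C_2 ≅ Z^14.

Boundary ∂_1: C_1 → C_0 is given by ∂[p,q] = [q] − [p].
The 7×21 boundary matrix has rank 6 and Smith normal form diag(1,1,1,1,1,1).

Boundary ∂_2: C_2 → C_1 acts by ∂[p,q,r] = [q,r] − [p,r] + [p,q]. For instance
  ∂cdg = dg − cg + cd,
  ∂cef = ef − cf + ce.
The 21×14 boundary matrix has rank 13 and Smith normal form diag(1,1,1,1,1,1,1,1,1,1,1,1,1).

Now H_k = ker ∂_k / im ∂_{k+1}, so:

  H_0: rank C_0 − rank ∂_1 = 7 − 6 = 1, and the invariant factors of ∂_1 are all 1, so H_0 = Z.
  H_1: rank ker ∂_1 − rank ∂_2 = (21 − 6) − 13 = 2, and the invariant factors of ∂_2 are all 1, so H_1 = Z^2.
  H_2: rank ker ∂_2 − rank ∂_3 = (14 − 13) − 0 = 1, and there is no ∂_3, so H_2 = Z.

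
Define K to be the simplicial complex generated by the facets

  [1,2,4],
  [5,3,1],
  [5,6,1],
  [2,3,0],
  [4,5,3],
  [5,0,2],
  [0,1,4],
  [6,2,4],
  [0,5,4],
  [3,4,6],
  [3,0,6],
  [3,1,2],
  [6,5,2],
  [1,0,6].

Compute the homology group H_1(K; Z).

Order the vertices as 0 < 1 < 2 < 3 < 4 < 5 < 6. Listing each simplex with vertices in this order, K has dimension 2 with simplices:

  0-simplices (7): [0], [1], [2], [3], [4], [5], [6]
  1-simplices (21): [0,1], [0,2], [0,3], [0,4], [0,5], [0,6], [1,2], [1,3], [1,4], [1,5], [1,6], [2,3], [2,4], [2,5], [2,6], [3,4], [3,5], [3,6], [4,5], [4,6], [5,6]
  2-simplices (14): [0,1,4], [0,1,6], [0,2,3], [0,2,5], [0,3,6], [0,4,5], [1,2,3], [1,2,4], [1,3,5], [1,5,6], [2,4,6], [2,5,6], [3,4,5], [3,4,6]

giving chain groups C_0 ≅ Z^7, C_1 ≅ Z^21, C_2 ≅ Z^14.

∂_1: C_1 → C_0 sends each edge [p,q] (with p < q) to q − p. For instance
  ∂[0,3] = [3] − [0].
The 7×21 boundary matrix has rank 6 and Smith normal form diag(1,1,1,1,1,1).

∂_2: C_2 → C_1 acts by ∂[p,q,r] = [q,r] − [p,r] + [p,q]. For instance
  ∂[0,2,5] = [2,5] − [0,5] + [0,2],
  ∂[0,1,4] = [1,4] − [0,4] + [0,1].
As a 21×14 matrix over Z this has rank 13, with invariant factors (1,1,1,1,1,1,1,1,1,1,1,1,1).

From H_k ≅ ker(∂_k) / im(∂_{k+1}) we obtain:

  H_1: rank ker ∂_1 − rank ∂_2 = (21 − 6) − 13 = 2, and the invariant factors of ∂_2 are all 1, so H_1 = Z^2.

H_1 = Z^2.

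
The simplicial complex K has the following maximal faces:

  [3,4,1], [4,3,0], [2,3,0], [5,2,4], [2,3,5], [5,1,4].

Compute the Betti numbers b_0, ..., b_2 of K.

b_0 = 1, b_1 = 1, b_2 = 0.

Take the total order 0 < 1 < 2 < 3 < 4 < 5 on the vertex set. Then K (dimension 2) consists of the simplices:

  0-simplices (6): [0], [1], [2], [3], [4], [5]
  1-simplices (12): [0,2], [0,3], [0,4], [1,3], [1,4], [1,5], [2,3], [2,4], [2,5], [3,4], [3,5], [4,5]
  2-simplices (6): [0,2,3], [0,3,4], [1,3,4], [1,4,5], [2,3,5], [2,4,5]

so the chain groups are C_0 ≅ Z^6, C_1 ≅ Z^12, C_2 ≅ Z^6.

The boundary map ∂_1: C_1 → C_0 maps an edge to its endpoints' difference, ∂[p,q] = q − p.
This gives a 6×12 integer matrix of rank 5; reducing to Smith normal form yields diagonal entries (1,1,1,1,1).

∂_2: C_2 → C_1 sends each 2-simplex [p,q,r] to [q,r] − [p,r] + [p,q]. For instance
  ∂[1,3,4] = [3,4] − [1,4] + [1,3],
  ∂[2,4,5] = [4,5] − [2,5] + [2,4].
As a 12×6 matrix over Z this has rank 6, with invariant factors (1,1,1,1,1,1).

Reading off H_k = ker ∂_k / im ∂_{k+1}:

  H_0: rank C_0 − rank ∂_1 = 6 − 5 = 1, and the invariant factors of ∂_1 are all 1, so H_0 = Z.
  H_1: rank ker ∂_1 − rank ∂_2 = (12 − 5) − 6 = 1, and the invariant factors of ∂_2 are all 1, so H_1 = Z.
  H_2: rank ker ∂_2 − rank ∂_3 = (6 − 6) − 0 = 0, and there is no ∂_3, so H_2 = 0.

As a check, the Euler characteristic is 6 − 12 + 6 = 0, which agrees with 1 − 1 + 0 = 0.
(K is a triangulation of the cylinder S^1 x I.)

Hence the Betti numbers are b_0 = 1, b_1 = 1, b_2 = 0.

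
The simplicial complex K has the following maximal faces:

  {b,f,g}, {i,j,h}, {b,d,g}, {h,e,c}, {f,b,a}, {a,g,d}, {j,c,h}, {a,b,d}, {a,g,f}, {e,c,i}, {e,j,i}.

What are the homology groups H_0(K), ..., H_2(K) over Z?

We work with the vertex ordering a < b < c < d < e < f < g < h < i < j. The simplices of K, each written with vertices in increasing order, are:

  0-simplices (10): a, b, c, d, e, f, g, h, i, j
  1-simplices (19): ab, ad, af, ag, bd, bf, bg, ce, ch, ci, cj, dg, eh, ei, ej, fg, hi, hj, ij
  2-simplices (11): abd, abf, adg, afg, bdg, bfg, ceh, cei, chj, eij, hij

so the chain groups are C_0 ≅ Z^10, C_1 ≅ Z^19, C_2 ≅ Z^11.

Boundary ∂_1: C_1 → C_0 sends each edge [p,q] (with p < q) to q − p. For instance
  ∂bf = f − b.
This gives a 10×19 integer matrix of rank 8; reducing to Smith normal form yields diagonal entries (1,1,1,1,1,1,1,1).

∂_2: C_2 → C_1 acts by ∂[p,q,r] = [q,r] − [p,r] + [p,q]. For instance
  ∂abd = bd − ad + ab,
  ∂abf = bf − af + ab.
The resulting 19×11 matrix has rank 10, and its Smith normal form has invariant factors (1,1,1,1,1,1,1,1,1,1).

From H_k ≅ ker(∂_k) / im(∂_{k+1}) we obtain:

  H_0: rank C_0 − rank ∂_1 = 10 − 8 = 2, and the invariant factors of ∂_1 are all 1, so H_0 = Z^2.
  H_1: rank ker ∂_1 − rank ∂_2 = (19 − 8) − 10 = 1, and the invariant factors of ∂_2 are all 1, so H_1 = Z.
  H_2: rank ker ∂_2 − rank ∂_3 = (11 − 10) − 0 = 1, and there is no ∂_3, so H_2 = Z.

H_0 ≅ Z^2,  H_1 ≅ Z,  H_2 ≅ Z.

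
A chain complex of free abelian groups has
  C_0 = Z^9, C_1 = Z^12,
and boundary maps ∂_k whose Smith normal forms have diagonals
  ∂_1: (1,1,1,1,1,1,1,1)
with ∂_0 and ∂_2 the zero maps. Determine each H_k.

H_0 ≅ Z,  H_1 ≅ Z^4.

H_0: b_0 = 9 − 0 − 8 = 1; torsion from ∂_1 factors > 1: none. So H_0 ≅ Z.
H_1: b_1 = 12 − 8 − 0 = 4; torsion from ∂_2 factors > 1: none. So H_1 ≅ Z^4.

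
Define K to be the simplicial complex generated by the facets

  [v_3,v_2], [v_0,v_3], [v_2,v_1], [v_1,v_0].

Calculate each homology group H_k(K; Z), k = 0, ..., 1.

H_0 = Z,  H_1 = Z.

Order the vertices as v_0 < v_1 < v_2 < v_3. Listing each simplex with vertices in this order, K has dimension 1 with simplices:

  0-simplices (4): [v_0], [v_1], [v_2], [v_3]
  1-simplices (4): [v_0,v_1], [v_0,v_3], [v_1,v_2], [v_2,v_3]

so the chain groups are C_0 ≅ Z^4, C_1 ≅ Z^4.

∂_1: C_1 → C_0 maps an edge to its endpoints' difference, ∂[p,q] = q − p. For instance
  ∂[v_1,v_2] = [v_2] − [v_1].
This gives a 4×4 integer matrix of rank 3; reducing to Smith normal form yields diagonal entries (1,1,1).

From H_k ≅ ker(∂_k) / im(∂_{k+1}) we obtain:

  H_0: rank C_0 − rank ∂_1 = 4 − 3 = 1, and the invariant factors of ∂_1 are all 1, so H_0 ≅ Z.
  H_1: rank ker ∂_1 − rank ∂_2 = (4 − 3) − 0 = 1, and there is no ∂_2, so H_1 ≅ Z.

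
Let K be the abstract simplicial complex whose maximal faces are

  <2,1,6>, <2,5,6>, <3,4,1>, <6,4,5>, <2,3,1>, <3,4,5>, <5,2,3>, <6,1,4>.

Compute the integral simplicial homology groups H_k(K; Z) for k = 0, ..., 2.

We work with the vertex ordering 1 < 2 < 3 < 4 < 5 < 6. The simplices of K, each written with vertices in increasing order, are:

  0-simplices (6): [1], [2], [3], [4], [5], [6]
  1-simplices (12): [1,2], [1,3], [1,4], [1,6], [2,3], [2,5], [2,6], [3,4], [3,5], [4,5], [4,6], [5,6]
  2-simplices (8): [1,2,3], [1,2,6], [1,3,4], [1,4,6], [2,3,5], [2,5,6], [3,4,5], [4,5,6]

Hence C_0 ≅ Z^6, C_1 ≅ Z^12, C_2 ≅ Z^8.

∂_1: C_1 → C_0 sends each edge [p,q] (with p < q) to q − p. For instance
  ∂[1,2] = [2] − [1].
As a 6×12 matrix over Z this has rank 5, with invariant factors (1,1,1,1,1).

The boundary map ∂_2: C_2 → C_1 acts by ∂[p,q,r] = [q,r] − [p,r] + [p,q]. For instance
  ∂[1,3,4] = [3,4] − [1,4] + [1,3],
  ∂[3,4,5] = [4,5] − [3,5] + [3,4].
The 12×8 boundary matrix has rank 7 and Smith normal form diag(1,1,1,1,1,1,1).

Now H_k = ker ∂_k / im ∂_{k+1}, so:

  H_0: rank C_0 − rank ∂_1 = 6 − 5 = 1, and the invariant factors of ∂_1 are all 1, so H_0 = Z.
  H_1: rank ker ∂_1 − rank ∂_2 = (12 − 5) − 7 = 0, and the invariant factors of ∂_2 are all 1, so H_1 = 0.
  H_2: rank ker ∂_2 − rank ∂_3 = (8 − 7) − 0 = 1, and there is no ∂_3, so H_2 = Z.

(K is a triangulation of the 2-sphere S^2.)

H_0 ≅ Z,  H_1 = 0,  H_2 ≅ Z.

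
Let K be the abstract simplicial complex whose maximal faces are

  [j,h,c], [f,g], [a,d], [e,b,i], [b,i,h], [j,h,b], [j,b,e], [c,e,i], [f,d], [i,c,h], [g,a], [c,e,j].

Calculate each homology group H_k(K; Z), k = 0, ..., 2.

Fix the vertex order a < b < c < d < e < f < g < h < i < j and write every simplex with vertices in increasing order. Then dim K = 2 and the simplices of K are:

  0-simplices (10): a, b, c, d, e, f, g, h, i, j
  1-simplices (16): ad, ag, be, bh, bi, bj, ce, ch, ci, cj, df, ei, ej, fg, hi, hj
  2-simplices (8): bei, bej, bhi, bhj, cei, cej, chi, chj

giving chain groups C_0 ≅ Z^10, C_1 ≅ Z^16, C_2 ≅ Z^8.

∂_1: C_1 → C_0 maps an edge to its endpoints' difference, ∂[p,q] = q − p. For instance
  ∂fg = g − f.
The resulting 10×16 matrix has rank 8, and its Smith normal form has invariant factors (1,1,1,1,1,1,1,1).

The boundary map ∂_2: C_2 → C_1 maps a triangle to the signed sum of its edges. For instance
  ∂bhj = hj − bj + bh,
  ∂cei = ei − ci + ce.
The 16×8 boundary matrix has rank 7 and Smith normal form diag(1,1,1,1,1,1,1).

Reading off H_k = ker ∂_k / im ∂_{k+1}:

  H_0: rank C_0 − rank ∂_1 = 10 − 8 = 2, and the invariant factors of ∂_1 are all 1, so H_0 = Z^2.
  H_1: rank ker ∂_1 − rank ∂_2 = (16 − 8) − 7 = 1, and the invariant factors of ∂_2 are all 1, so H_1 = Z.
  H_2: rank ker ∂_2 − rank ∂_3 = (8 − 7) − 0 = 1, and there is no ∂_3, so H_2 = Z.

H_0 ≅ Z^2,  H_1 ≅ Z,  H_2 ≅ Z.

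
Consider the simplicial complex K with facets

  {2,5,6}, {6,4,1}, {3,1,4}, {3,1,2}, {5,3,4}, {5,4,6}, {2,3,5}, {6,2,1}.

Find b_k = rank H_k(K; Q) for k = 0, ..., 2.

Order the vertices as 1 < 2 < 3 < 4 < 5 < 6. Listing each simplex with vertices in this order, K has dimension 2 with simplices:

  0-simplices (6): [1], [2], [3], [4], [5], [6]
  1-simplices (12): [1,2], [1,3], [1,4], [1,6], [2,3], [2,5], [2,6], [3,4], [3,5], [4,5], [4,6], [5,6]
  2-simplices (8): [1,2,3], [1,2,6], [1,3,4], [1,4,6], [2,3,5], [2,5,6], [3,4,5], [4,5,6]

giving chain groups C_0 ≅ Z^6, C_1 ≅ Z^12, C_2 ≅ Z^8.

The boundary map ∂_1: C_1 → C_0 maps an edge to its endpoints' difference, ∂[p,q] = q − p.
This gives a 6×12 integer matrix of rank 5; reducing to Smith normal form yields diagonal entries (1,1,1,1,1).

∂_2: C_2 → C_1 acts by ∂[p,q,r] = [q,r] − [p,r] + [p,q]. For instance
  ∂[1,2,6] = [2,6] − [1,6] + [1,2],
  ∂[1,4,6] = [4,6] − [1,6] + [1,4].
The resulting 12×8 matrix has rank 7, and its Smith normal form has invariant factors (1,1,1,1,1,1,1).

From H_k ≅ ker(∂_k) / im(∂_{k+1}) we obtain:

  H_0: rank C_0 − rank ∂_1 = 6 − 5 = 1, and the invariant factors of ∂_1 are all 1, so H_0 = Z.
  H_1: rank ker ∂_1 − rank ∂_2 = (12 − 5) − 7 = 0, and the invariant factors of ∂_2 are all 1, so H_1 = 0.
  H_2: rank ker ∂_2 − rank ∂_3 = (8 − 7) − 0 = 1, and there is no ∂_3, so H_2 = Z.

Hence the Betti numbers are b_0 = 1, b_1 = 0, b_2 = 1.

b_0 = 1, b_1 = 0, b_2 = 1.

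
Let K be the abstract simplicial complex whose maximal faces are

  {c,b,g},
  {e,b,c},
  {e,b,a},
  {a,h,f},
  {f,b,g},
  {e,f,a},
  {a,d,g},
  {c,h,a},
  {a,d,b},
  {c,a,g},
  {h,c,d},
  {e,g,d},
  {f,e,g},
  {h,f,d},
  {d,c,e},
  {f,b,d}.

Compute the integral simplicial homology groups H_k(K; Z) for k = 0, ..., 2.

K has 8 vertices, 24 edges, 16 triangles.
rank ∂_0 = 0, rank ∂_1 = 7 ⇒ b_0 = 8 − 0 − 7 = 1; all invariant factors of ∂_1 are 1 so no torsion. So H_0 ≅ Z.
rank ∂_1 = 7, rank ∂_2 = 15 ⇒ b_1 = 24 − 7 − 15 = 2; all invariant factors of ∂_2 are 1 so no torsion. So H_1 ≅ Z^2.
rank ∂_2 = 15, rank ∂_3 = 0 ⇒ b_2 = 16 − 15 − 0 = 1. So H_2 ≅ Z.

H_0 ≅ Z,  H_1 ≅ Z^2,  H_2 ≅ Z.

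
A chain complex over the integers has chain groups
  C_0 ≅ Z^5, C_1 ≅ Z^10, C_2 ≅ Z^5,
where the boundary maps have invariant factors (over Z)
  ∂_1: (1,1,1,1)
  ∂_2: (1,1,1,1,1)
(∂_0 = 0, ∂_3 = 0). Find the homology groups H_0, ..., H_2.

H_0 = Z,  H_1 = Z,  H_2 = 0.

H_0: b_0 = 5 − 0 − 4 = 1; torsion from ∂_1 factors > 1: none. So H_0 = Z.
H_1: b_1 = 10 − 4 − 5 = 1; torsion from ∂_2 factors > 1: none. So H_1 = Z.
H_2: b_2 = 5 − 5 − 0 = 0; torsion from ∂_3 factors > 1: none. So H_2 = 0.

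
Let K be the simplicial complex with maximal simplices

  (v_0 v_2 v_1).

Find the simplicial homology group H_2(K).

Take the total order v_0 < v_1 < v_2 on the vertex set. Then K (dimension 2) consists of the simplices:

  0-simplices (3): [v_0], [v_1], [v_2]
  1-simplices (3): [v_0,v_1], [v_0,v_2], [v_1,v_2]
  2-simplices (1): [v_0,v_1,v_2]

Hence C_0 ≅ Z^3, C_1 ≅ Z^3, C_2 ≅ Z^1.

Boundary ∂_1: C_1 → C_0 is given by ∂[p,q] = [q] − [p].
The 3×3 boundary matrix has rank 2 and Smith normal form diag(1,1).

Boundary ∂_2: C_2 → C_1 acts by ∂[p,q,r] = [q,r] − [p,r] + [p,q]. For instance
  ∂[v_0,v_1,v_2] = [v_1,v_2] − [v_0,v_2] + [v_0,v_1].
The 3×1 boundary matrix has rank 1 and Smith normal form diag(1).

Now H_k = ker ∂_k / im ∂_{k+1}, so:

  H_2: rank ker ∂_2 − rank ∂_3 = (1 − 1) − 0 = 0, and there is no ∂_3, so H_2 ≅ 0.

(K is a triangulation of the 2-simplex.)

H_2 ≅ 0.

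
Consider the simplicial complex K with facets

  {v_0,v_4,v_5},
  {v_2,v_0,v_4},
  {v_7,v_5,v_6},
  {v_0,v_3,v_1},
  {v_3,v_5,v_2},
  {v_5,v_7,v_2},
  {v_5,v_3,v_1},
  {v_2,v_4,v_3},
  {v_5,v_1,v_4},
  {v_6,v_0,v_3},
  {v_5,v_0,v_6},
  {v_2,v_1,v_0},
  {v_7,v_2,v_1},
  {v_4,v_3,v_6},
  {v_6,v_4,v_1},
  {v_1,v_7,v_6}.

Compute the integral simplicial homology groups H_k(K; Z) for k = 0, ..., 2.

H_0 ≅ Z,  H_1 ≅ Z^2,  H_2 ≅ Z.

K has 8 vertices, 24 edges, 16 triangles.
rank ∂_0 = 0, rank ∂_1 = 7 ⇒ b_0 = 8 − 0 − 7 = 1; all invariant factors of ∂_1 are 1 so no torsion. So H_0 ≅ Z.
rank ∂_1 = 7, rank ∂_2 = 15 ⇒ b_1 = 24 − 7 − 15 = 2; all invariant factors of ∂_2 are 1 so no torsion. So H_1 ≅ Z^2.
rank ∂_2 = 15, rank ∂_3 = 0 ⇒ b_2 = 16 − 15 − 0 = 1. So H_2 ≅ Z.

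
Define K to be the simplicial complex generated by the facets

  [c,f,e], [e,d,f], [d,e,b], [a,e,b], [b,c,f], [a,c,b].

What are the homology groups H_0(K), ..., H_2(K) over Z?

H_0 ≅ Z,  H_1 ≅ Z,  H_2 = 0.

Order the vertices as a < b < c < d < e < f. Listing each simplex with vertices in this order, K has dimension 2 with simplices:

  0-simplices (6): a, b, c, d, e, f
  1-simplices (12): ab, ac, ae, bc, bd, be, bf, ce, cf, de, df, ef
  2-simplices (6): abc, abe, bcf, bde, cef, def

Hence C_0 ≅ Z^6, C_1 ≅ Z^12, C_2 ≅ Z^6.

∂_1: C_1 → C_0 maps an edge to its endpoints' difference, ∂[p,q] = q − p.
This gives a 6×12 integer matrix of rank 5; reducing to Smith normal form yields diagonal entries (1,1,1,1,1).

∂_2: C_2 → C_1 sends each 2-simplex [p,q,r] to [q,r] − [p,r] + [p,q]. For instance
  ∂cef = ef − cf + ce,
  ∂def = ef − df + de.
As a 12×6 matrix over Z this has rank 6, with invariant factors (1,1,1,1,1,1).

From H_k ≅ ker(∂_k) / im(∂_{k+1}) we obtain:

  H_0: rank C_0 − rank ∂_1 = 6 − 5 = 1, and the invariant factors of ∂_1 are all 1, so H_0 ≅ Z.
  H_1: rank ker ∂_1 − rank ∂_2 = (12 − 5) − 6 = 1, and the invariant factors of ∂_2 are all 1, so H_1 ≅ Z.
  H_2: rank ker ∂_2 − rank ∂_3 = (6 − 6) − 0 = 0, and there is no ∂_3, so H_2 ≅ 0.

(K is a triangulation of the cylinder S^1 x I.)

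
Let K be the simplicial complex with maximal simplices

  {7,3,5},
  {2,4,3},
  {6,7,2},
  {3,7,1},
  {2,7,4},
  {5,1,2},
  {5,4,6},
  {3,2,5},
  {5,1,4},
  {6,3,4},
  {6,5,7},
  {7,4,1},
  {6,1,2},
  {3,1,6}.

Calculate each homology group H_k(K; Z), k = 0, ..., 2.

H_0 = Z,  H_1 = Z^2,  H_2 = Z.

Order the vertices as 1 < 2 < 3 < 4 < 5 < 6 < 7. Listing each simplex with vertices in this order, K has dimension 2 with simplices:

  0-simplices (7): [1], [2], [3], [4], [5], [6], [7]
  1-simplices (21): [1,2], [1,3], [1,4], [1,5], [1,6], [1,7], [2,3], [2,4], [2,5], [2,6], [2,7], [3,4], [3,5], [3,6], [3,7], [4,5], [4,6], [4,7], [5,6], [5,7], [6,7]
  2-simplices (14): [1,2,5], [1,2,6], [1,3,6], [1,3,7], [1,4,5], [1,4,7], [2,3,4], [2,3,5], [2,4,7], [2,6,7], [3,4,6], [3,5,7], [4,5,6], [5,6,7]

so the chain groups are C_0 ≅ Z^7, C_1 ≅ Z^21, C_2 ≅ Z^14.

Boundary ∂_1: C_1 → C_0 maps an edge to its endpoints' difference, ∂[p,q] = q − p. For instance
  ∂[4,7] = [7] − [4].
The 7×21 boundary matrix has rank 6 and Smith normal form diag(1,1,1,1,1,1).

Boundary ∂_2: C_2 → C_1 acts by ∂[p,q,r] = [q,r] − [p,r] + [p,q]. For instance
  ∂[2,3,4] = [3,4] − [2,4] + [2,3],
  ∂[2,6,7] = [6,7] − [2,7] + [2,6].
The resulting 21×14 matrix has rank 13, and its Smith normal form has invariant factors (1,1,1,1,1,1,1,1,1,1,1,1,1).

Reading off H_k = ker ∂_k / im ∂_{k+1}:

  H_0: rank C_0 − rank ∂_1 = 7 − 6 = 1, and the invariant factors of ∂_1 are all 1, so H_0 = Z.
  H_1: rank ker ∂_1 − rank ∂_2 = (21 − 6) − 13 = 2, and the invariant factors of ∂_2 are all 1, so H_1 = Z^2.
  H_2: rank ker ∂_2 − rank ∂_3 = (14 − 13) − 0 = 1, and there is no ∂_3, so H_2 = Z.

As a check, the Euler characteristic is 7 − 21 + 14 = 0, which agrees with 1 − 2 + 1 = 0.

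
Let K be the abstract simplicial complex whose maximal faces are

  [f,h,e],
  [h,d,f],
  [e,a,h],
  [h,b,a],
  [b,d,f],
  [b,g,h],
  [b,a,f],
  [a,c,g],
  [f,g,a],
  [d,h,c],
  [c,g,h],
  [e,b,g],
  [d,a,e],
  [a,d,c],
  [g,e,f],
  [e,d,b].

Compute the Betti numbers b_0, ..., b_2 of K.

b_0 = 1, b_1 = 2, b_2 = 1.

Take the total order a < b < c < d < e < f < g < h on the vertex set. Then K (dimension 2) consists of the simplices:

  0-simplices (8): a, b, c, d, e, f, g, h
  1-simplices (24): ab, ac, ad, ae, af, ag, ah, bd, be, bf, bg, bh, cd, cg, ch, de, df, dh, ef, eg, eh, fg, fh, gh
  2-simplices (16): abf, abh, acd, acg, ade, aeh, afg, bde, bdf, beg, bgh, cdh, cgh, dfh, efg, efh

Hence C_0 ≅ Z^8, C_1 ≅ Z^24, C_2 ≅ Z^16.

The boundary map ∂_1: C_1 → C_0 sends each edge [p,q] (with p < q) to q − p.
This gives a 8×24 integer matrix of rank 7; reducing to Smith normal form yields diagonal entries (1,1,1,1,1,1,1).

∂_2: C_2 → C_1 sends each 2-simplex [p,q,r] to [q,r] − [p,r] + [p,q]. For instance
  ∂acg = cg − ag + ac,
  ∂efg = fg − eg + ef.
As a 24×16 matrix over Z this has rank 15, with invariant factors (1,1,1,1,1,1,1,1,1,1,1,1,1,1,1).

From H_k ≅ ker(∂_k) / im(∂_{k+1}) we obtain:

  H_0: rank C_0 − rank ∂_1 = 8 − 7 = 1, and the invariant factors of ∂_1 are all 1, so H_0 = Z.
  H_1: rank ker ∂_1 − rank ∂_2 = (24 − 7) − 15 = 2, and the invariant factors of ∂_2 are all 1, so H_1 = Z^2.
  H_2: rank ker ∂_2 − rank ∂_3 = (16 − 15) − 0 = 1, and there is no ∂_3, so H_2 = Z.

As a check, the Euler characteristic is 8 − 24 + 16 = 0, which agrees with 1 − 2 + 1 = 0.

Hence the Betti numbers are b_0 = 1, b_1 = 2, b_2 = 1.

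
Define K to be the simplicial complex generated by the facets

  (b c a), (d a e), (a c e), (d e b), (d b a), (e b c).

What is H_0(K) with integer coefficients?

We work with the vertex ordering a < b < c < d < e. The simplices of K, each written with vertices in increasing order, are:

  0-simplices (5): a, b, c, d, e
  1-simplices (9): ab, ac, ad, ae, bc, bd, be, ce, de
  2-simplices (6): abc, abd, ace, ade, bce, bde

Hence C_0 ≅ Z^5, C_1 ≅ Z^9, C_2 ≅ Z^6.

The boundary map ∂_1: C_1 → C_0 maps an edge to its endpoints' difference, ∂[p,q] = q − p. For instance
  ∂de = e − d.
As a 5×9 matrix over Z this has rank 4, with invariant factors (1,1,1,1).

Boundary ∂_2: C_2 → C_1 maps a triangle to the signed sum of its edges. For instance
  ∂bce = ce − be + bc,
  ∂abd = bd − ad + ab.
The resulting 9×6 matrix has rank 5, and its Smith normal form has invariant factors (1,1,1,1,1).

Computing H_k = (kernel of ∂_k) / (image of ∂_{k+1}):

  H_0: rank C_0 − rank ∂_1 = 5 − 4 = 1, and the invariant factors of ∂_1 are all 1, so H_0 = Z.

H_0 = Z.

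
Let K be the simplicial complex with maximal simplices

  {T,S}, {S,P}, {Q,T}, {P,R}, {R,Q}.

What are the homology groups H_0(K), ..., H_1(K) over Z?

Fix the vertex order P < Q < R < S < T and write every simplex with vertices in increasing order. Then dim K = 1 and the simplices of K are:

  0-simplices (5): P, Q, R, S, T
  1-simplices (5): PR, PS, QR, QT, ST

Hence C_0 ≅ Z^5, C_1 ≅ Z^5.

∂_1: C_1 → C_0 is given by ∂[p,q] = [q] − [p].
The 5×5 boundary matrix has rank 4 and Smith normal form diag(1,1,1,1).

From H_k ≅ ker(∂_k) / im(∂_{k+1}) we obtain:

  H_0: rank C_0 − rank ∂_1 = 5 − 4 = 1, and the invariant factors of ∂_1 are all 1, so H_0 ≅ Z.
  H_1: rank ker ∂_1 − rank ∂_2 = (5 − 4) − 0 = 1, and there is no ∂_2, so H_1 ≅ Z.

As a check, the Euler characteristic is 5 − 5 = 0, which agrees with 1 − 1 = 0.
(K is a triangulation of the circle S^1.)

H_0 = Z,  H_1 = Z.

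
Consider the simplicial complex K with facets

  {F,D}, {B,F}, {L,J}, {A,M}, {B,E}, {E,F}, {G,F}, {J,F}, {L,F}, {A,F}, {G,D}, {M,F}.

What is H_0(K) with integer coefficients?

H_0 ≅ Z.

Take the total order A < B < D < E < F < G < J < L < M on the vertex set. Then K (dimension 1) consists of the simplices:

  0-simplices (9): A, B, D, E, F, G, J, L, M
  1-simplices (12): AF, AM, BE, BF, DF, DG, EF, FG, FJ, FL, FM, JL

giving chain groups C_0 ≅ Z^9, C_1 ≅ Z^12.

∂_1: C_1 → C_0 sends each edge [p,q] (with p < q) to q − p. For instance
  ∂AF = F − A.
As a 9×12 matrix over Z this has rank 8, with invariant factors (1,1,1,1,1,1,1,1).

Computing H_k = (kernel of ∂_k) / (image of ∂_{k+1}):

  H_0: rank C_0 − rank ∂_1 = 9 − 8 = 1, and the invariant factors of ∂_1 are all 1, so H_0 ≅ Z.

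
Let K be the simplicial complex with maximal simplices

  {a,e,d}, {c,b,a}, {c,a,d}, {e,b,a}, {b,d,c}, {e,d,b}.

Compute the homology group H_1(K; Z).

H_1 = 0.

We work with the vertex ordering a < b < c < d < e. The simplices of K, each written with vertices in increasing order, are:

  0-simplices (5): a, b, c, d, e
  1-simplices (9): ab, ac, ad, ae, bc, bd, be, cd, de
  2-simplices (6): abc, abe, acd, ade, bcd, bde

so the chain groups are C_0 ≅ Z^5, C_1 ≅ Z^9, C_2 ≅ Z^6.

The boundary map ∂_1: C_1 → C_0 sends each edge [p,q] (with p < q) to q − p. For instance
  ∂de = e − d.
As a 5×9 matrix over Z this has rank 4, with invariant factors (1,1,1,1).

The boundary map ∂_2: C_2 → C_1 maps a triangle to the signed sum of its edges. For instance
  ∂acd = cd − ad + ac,
  ∂abc = bc − ac + ab.
The resulting 9×6 matrix has rank 5, and its Smith normal form has invariant factors (1,1,1,1,1).

From H_k ≅ ker(∂_k) / im(∂_{k+1}) we obtain:

  H_1: rank ker ∂_1 − rank ∂_2 = (9 − 4) − 5 = 0, and the invariant factors of ∂_2 are all 1, so H_1 = 0.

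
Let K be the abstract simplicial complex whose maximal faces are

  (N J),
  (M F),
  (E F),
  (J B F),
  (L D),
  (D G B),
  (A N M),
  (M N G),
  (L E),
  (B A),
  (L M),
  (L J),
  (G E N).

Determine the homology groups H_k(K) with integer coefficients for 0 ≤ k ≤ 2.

Order the vertices as A < B < D < E < F < G < J < L < M < N. Listing each simplex with vertices in this order, K has dimension 2 with simplices:

  0-simplices (10): A, B, D, E, F, G, J, L, M, N
  1-simplices (21): AB, AM, AN, BD, BF, BG, BJ, DG, DL, EF, EG, EL, EN, FJ, FM, GM, GN, JL, JN, LM, MN
  2-simplices (5): AMN, BDG, BFJ, EGN, GMN

giving chain groups C_0 ≅ Z^10, C_1 ≅ Z^21, C_2 ≅ Z^5.

The boundary map ∂_1: C_1 → C_0 maps an edge to its endpoints' difference, ∂[p,q] = q − p. For instance
  ∂BF = F − B.
The resulting 10×21 matrix has rank 9, and its Smith normal form has invariant factors (1,1,1,1,1,1,1,1,1).

∂_2: C_2 → C_1 acts by ∂[p,q,r] = [q,r] − [p,r] + [p,q]. For instance
  ∂AMN = MN − AN + AM,
  ∂BDG = DG − BG + BD.
This gives a 21×5 integer matrix of rank 5; reducing to Smith normal form yields diagonal entries (1,1,1,1,1).

Computing H_k = (kernel of ∂_k) / (image of ∂_{k+1}):

  H_0: rank C_0 − rank ∂_1 = 10 − 9 = 1, and the invariant factors of ∂_1 are all 1, so H_0 ≅ Z.
  H_1: rank ker ∂_1 − rank ∂_2 = (21 − 9) − 5 = 7, and the invariant factors of ∂_2 are all 1, so H_1 ≅ Z^7.
  H_2: rank ker ∂_2 − rank ∂_3 = (5 − 5) − 0 = 0, and there is no ∂_3, so H_2 ≅ 0.

H_0 ≅ Z,  H_1 ≅ Z^7,  H_2 = 0.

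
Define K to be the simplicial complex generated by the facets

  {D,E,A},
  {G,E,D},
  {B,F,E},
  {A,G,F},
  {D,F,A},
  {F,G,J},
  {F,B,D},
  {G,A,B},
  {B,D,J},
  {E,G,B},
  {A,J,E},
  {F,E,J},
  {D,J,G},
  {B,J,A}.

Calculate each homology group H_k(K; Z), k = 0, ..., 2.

Fix the vertex order A < B < D < E < F < G < J and write every simplex with vertices in increasing order. Then dim K = 2 and the simplices of K are:

  0-simplices (7): A, B, D, E, F, G, J
  1-simplices (21): AB, AD, AE, AF, AG, AJ, BD, BE, BF, BG, BJ, DE, DF, DG, DJ, EF, EG, EJ, FG, FJ, GJ
  2-simplices (14): ABG, ABJ, ADE, ADF, AEJ, AFG, BDF, BDJ, BEF, BEG, DEG, DGJ, EFJ, FGJ

Hence C_0 ≅ Z^7, C_1 ≅ Z^21, C_2 ≅ Z^14.

The boundary map ∂_1: C_1 → C_0 sends each edge [p,q] (with p < q) to q − p. For instance
  ∂EJ = J − E.
The resulting 7×21 matrix has rank 6, and its Smith normal form has invariant factors (1,1,1,1,1,1).

∂_2: C_2 → C_1 acts by ∂[p,q,r] = [q,r] − [p,r] + [p,q]. For instance
  ∂ABG = BG − AG + AB,
  ∂ADE = DE − AE + AD.
This gives a 21×14 integer matrix of rank 13; reducing to Smith normal form yields diagonal entries (1,1,1,1,1,1,1,1,1,1,1,1,1).

Computing H_k = (kernel of ∂_k) / (image of ∂_{k+1}):

  H_0: rank C_0 − rank ∂_1 = 7 − 6 = 1, and the invariant factors of ∂_1 are all 1, so H_0 ≅ Z.
  H_1: rank ker ∂_1 − rank ∂_2 = (21 − 6) − 13 = 2, and the invariant factors of ∂_2 are all 1, so H_1 ≅ Z^2.
  H_2: rank ker ∂_2 − rank ∂_3 = (14 − 13) − 0 = 1, and there is no ∂_3, so H_2 ≅ Z.

(K is a triangulation of the torus T^2.)

H_0 = Z,  H_1 = Z^2,  H_2 = Z.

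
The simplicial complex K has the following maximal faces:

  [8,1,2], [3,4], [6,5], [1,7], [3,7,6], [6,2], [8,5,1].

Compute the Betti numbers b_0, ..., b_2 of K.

Fix the vertex order 1 < 2 < 3 < 4 < 5 < 6 < 7 < 8 and write every simplex with vertices in increasing order. Then dim K = 2 and the simplices of K are:

  0-simplices (8): [1], [2], [3], [4], [5], [6], [7], [8]
  1-simplices (12): [1,2], [1,5], [1,7], [1,8], [2,6], [2,8], [3,4], [3,6], [3,7], [5,6], [5,8], [6,7]
  2-simplices (3): [1,2,8], [1,5,8], [3,6,7]

Hence C_0 ≅ Z^8, C_1 ≅ Z^12, C_2 ≅ Z^3.

Boundary ∂_1: C_1 → C_0 sends each edge [p,q] (with p < q) to q − p. For instance
  ∂[3,7] = [7] − [3].
As a 8×12 matrix over Z this has rank 7, with invariant factors (1,1,1,1,1,1,1).

∂_2: C_2 → C_1 sends each 2-simplex [p,q,r] to [q,r] − [p,r] + [p,q]. For instance
  ∂[1,5,8] = [5,8] − [1,8] + [1,5],
  ∂[3,6,7] = [6,7] − [3,7] + [3,6].
As a 12×3 matrix over Z this has rank 3, with invariant factors (1,1,1).

Now H_k = ker ∂_k / im ∂_{k+1}, so:

  H_0: rank C_0 − rank ∂_1 = 8 − 7 = 1, and the invariant factors of ∂_1 are all 1, so H_0 ≅ Z.
  H_1: rank ker ∂_1 − rank ∂_2 = (12 − 7) − 3 = 2, and the invariant factors of ∂_2 are all 1, so H_1 ≅ Z^2.
  H_2: rank ker ∂_2 − rank ∂_3 = (3 − 3) − 0 = 0, and there is no ∂_3, so H_2 ≅ 0.

Hence the Betti numbers are b_0 = 1, b_1 = 2, b_2 = 0.

b_0 = 1, b_1 = 2, b_2 = 0.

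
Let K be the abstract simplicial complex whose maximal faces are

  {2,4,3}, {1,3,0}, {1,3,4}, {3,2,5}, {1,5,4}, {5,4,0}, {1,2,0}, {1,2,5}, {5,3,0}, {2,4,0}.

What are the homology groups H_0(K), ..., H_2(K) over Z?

We work with the vertex ordering 0 < 1 < 2 < 3 < 4 < 5. The simplices of K, each written with vertices in increasing order, are:

  0-simplices (6): [0], [1], [2], [3], [4], [5]
  1-simplices (15): [0,1], [0,2], [0,3], [0,4], [0,5], [1,2], [1,3], [1,4], [1,5], [2,3], [2,4], [2,5], [3,4], [3,5], [4,5]
  2-simplices (10): [0,1,2], [0,1,3], [0,2,4], [0,3,5], [0,4,5], [1,2,5], [1,3,4], [1,4,5], [2,3,4], [2,3,5]

so the chain groups are C_0 ≅ Z^6, C_1 ≅ Z^15, C_2 ≅ Z^10.

The boundary map ∂_1: C_1 → C_0 maps an edge to its endpoints' difference, ∂[p,q] = q − p.
The resulting 6×15 matrix has rank 5, and its Smith normal form has invariant factors (1,1,1,1,1).

∂_2: C_2 → C_1 maps a triangle to the signed sum of its edges. For instance
  ∂[0,2,4] = [2,4] − [0,4] + [0,2],
  ∂[1,2,5] = [2,5] − [1,5] + [1,2].
As a 15×10 matrix over Z this has rank 10, with invariant factors (1,1,1,1,1,1,1,1,1,2).

Now H_k = ker ∂_k / im ∂_{k+1}, so:

  H_0: rank C_0 − rank ∂_1 = 6 − 5 = 1, and the invariant factors of ∂_1 are all 1, so H_0 = Z.
  H_1: rank ker ∂_1 − rank ∂_2 = (15 − 5) − 10 = 0, and ∂_2 has invariant factor 2 > 1, so H_1 = Z/2.
  H_2: rank ker ∂_2 − rank ∂_3 = (10 − 10) − 0 = 0, and there is no ∂_3, so H_2 = 0.

H_0 = Z,  H_1 = Z/2,  H_2 = 0.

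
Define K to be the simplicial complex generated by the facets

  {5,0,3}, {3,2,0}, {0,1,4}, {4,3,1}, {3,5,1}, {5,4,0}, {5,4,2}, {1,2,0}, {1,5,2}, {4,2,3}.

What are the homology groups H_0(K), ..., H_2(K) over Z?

Order the vertices as 0 < 1 < 2 < 3 < 4 < 5. Listing each simplex with vertices in this order, K has dimension 2 with simplices:

  0-simplices (6): [0], [1], [2], [3], [4], [5]
  1-simplices (15): [0,1], [0,2], [0,3], [0,4], [0,5], [1,2], [1,3], [1,4], [1,5], [2,3], [2,4], [2,5], [3,4], [3,5], [4,5]
  2-simplices (10): [0,1,2], [0,1,4], [0,2,3], [0,3,5], [0,4,5], [1,2,5], [1,3,4], [1,3,5], [2,3,4], [2,4,5]

Hence C_0 ≅ Z^6, C_1 ≅ Z^15, C_2 ≅ Z^10.

∂_1: C_1 → C_0 sends each edge [p,q] (with p < q) to q − p.
This gives a 6×15 integer matrix of rank 5; reducing to Smith normal form yields diagonal entries (1,1,1,1,1).

Boundary ∂_2: C_2 → C_1 sends each 2-simplex [p,q,r] to [q,r] − [p,r] + [p,q]. For instance
  ∂[0,1,2] = [1,2] − [0,2] + [0,1],
  ∂[2,3,4] = [3,4] − [2,4] + [2,3].
This gives a 15×10 integer matrix of rank 10; reducing to Smith normal form yields diagonal entries (1,1,1,1,1,1,1,1,1,2).

Computing H_k = (kernel of ∂_k) / (image of ∂_{k+1}):

  H_0: rank C_0 − rank ∂_1 = 6 − 5 = 1, and the invariant factors of ∂_1 are all 1, so H_0 ≅ Z.
  H_1: rank ker ∂_1 − rank ∂_2 = (15 − 5) − 10 = 0, and ∂_2 has invariant factor 2 > 1, so H_1 ≅ Z/2.
  H_2: rank ker ∂_2 − rank ∂_3 = (10 − 10) − 0 = 0, and there is no ∂_3, so H_2 ≅ 0.

As a check, the Euler characteristic is 6 − 15 + 10 = 1, which agrees with 1 − 0 + 0 = 1.
(K is a triangulation of the real projective plane RP^2.)

H_0 ≅ Z,  H_1 ≅ Z/2,  H_2 = 0.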